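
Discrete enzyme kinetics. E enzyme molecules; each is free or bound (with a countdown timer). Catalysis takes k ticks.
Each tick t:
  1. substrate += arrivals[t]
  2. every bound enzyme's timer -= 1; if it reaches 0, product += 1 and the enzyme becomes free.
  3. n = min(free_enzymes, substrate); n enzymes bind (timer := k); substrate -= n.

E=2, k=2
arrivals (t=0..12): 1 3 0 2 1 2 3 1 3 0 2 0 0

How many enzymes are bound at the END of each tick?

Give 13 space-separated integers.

t=0: arr=1 -> substrate=0 bound=1 product=0
t=1: arr=3 -> substrate=2 bound=2 product=0
t=2: arr=0 -> substrate=1 bound=2 product=1
t=3: arr=2 -> substrate=2 bound=2 product=2
t=4: arr=1 -> substrate=2 bound=2 product=3
t=5: arr=2 -> substrate=3 bound=2 product=4
t=6: arr=3 -> substrate=5 bound=2 product=5
t=7: arr=1 -> substrate=5 bound=2 product=6
t=8: arr=3 -> substrate=7 bound=2 product=7
t=9: arr=0 -> substrate=6 bound=2 product=8
t=10: arr=2 -> substrate=7 bound=2 product=9
t=11: arr=0 -> substrate=6 bound=2 product=10
t=12: arr=0 -> substrate=5 bound=2 product=11

Answer: 1 2 2 2 2 2 2 2 2 2 2 2 2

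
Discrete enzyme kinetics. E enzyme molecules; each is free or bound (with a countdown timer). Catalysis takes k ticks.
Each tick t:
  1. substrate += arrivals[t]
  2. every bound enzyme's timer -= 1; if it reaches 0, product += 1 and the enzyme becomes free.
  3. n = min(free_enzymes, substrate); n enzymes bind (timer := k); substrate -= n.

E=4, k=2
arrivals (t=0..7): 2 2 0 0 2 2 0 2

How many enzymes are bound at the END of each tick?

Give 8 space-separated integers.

Answer: 2 4 2 0 2 4 2 2

Derivation:
t=0: arr=2 -> substrate=0 bound=2 product=0
t=1: arr=2 -> substrate=0 bound=4 product=0
t=2: arr=0 -> substrate=0 bound=2 product=2
t=3: arr=0 -> substrate=0 bound=0 product=4
t=4: arr=2 -> substrate=0 bound=2 product=4
t=5: arr=2 -> substrate=0 bound=4 product=4
t=6: arr=0 -> substrate=0 bound=2 product=6
t=7: arr=2 -> substrate=0 bound=2 product=8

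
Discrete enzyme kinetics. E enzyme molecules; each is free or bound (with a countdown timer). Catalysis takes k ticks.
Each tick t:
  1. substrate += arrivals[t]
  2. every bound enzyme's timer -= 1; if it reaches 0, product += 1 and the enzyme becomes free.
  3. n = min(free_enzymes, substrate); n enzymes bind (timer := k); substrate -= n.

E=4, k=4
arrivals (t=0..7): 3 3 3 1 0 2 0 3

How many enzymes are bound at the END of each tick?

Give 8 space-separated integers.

Answer: 3 4 4 4 4 4 4 4

Derivation:
t=0: arr=3 -> substrate=0 bound=3 product=0
t=1: arr=3 -> substrate=2 bound=4 product=0
t=2: arr=3 -> substrate=5 bound=4 product=0
t=3: arr=1 -> substrate=6 bound=4 product=0
t=4: arr=0 -> substrate=3 bound=4 product=3
t=5: arr=2 -> substrate=4 bound=4 product=4
t=6: arr=0 -> substrate=4 bound=4 product=4
t=7: arr=3 -> substrate=7 bound=4 product=4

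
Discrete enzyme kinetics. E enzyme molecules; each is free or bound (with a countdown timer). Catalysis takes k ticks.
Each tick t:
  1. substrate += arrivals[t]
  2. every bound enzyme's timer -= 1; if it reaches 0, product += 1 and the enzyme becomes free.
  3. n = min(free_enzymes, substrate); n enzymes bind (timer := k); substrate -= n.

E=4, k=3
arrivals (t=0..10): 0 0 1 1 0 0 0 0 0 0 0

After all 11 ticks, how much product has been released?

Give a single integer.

Answer: 2

Derivation:
t=0: arr=0 -> substrate=0 bound=0 product=0
t=1: arr=0 -> substrate=0 bound=0 product=0
t=2: arr=1 -> substrate=0 bound=1 product=0
t=3: arr=1 -> substrate=0 bound=2 product=0
t=4: arr=0 -> substrate=0 bound=2 product=0
t=5: arr=0 -> substrate=0 bound=1 product=1
t=6: arr=0 -> substrate=0 bound=0 product=2
t=7: arr=0 -> substrate=0 bound=0 product=2
t=8: arr=0 -> substrate=0 bound=0 product=2
t=9: arr=0 -> substrate=0 bound=0 product=2
t=10: arr=0 -> substrate=0 bound=0 product=2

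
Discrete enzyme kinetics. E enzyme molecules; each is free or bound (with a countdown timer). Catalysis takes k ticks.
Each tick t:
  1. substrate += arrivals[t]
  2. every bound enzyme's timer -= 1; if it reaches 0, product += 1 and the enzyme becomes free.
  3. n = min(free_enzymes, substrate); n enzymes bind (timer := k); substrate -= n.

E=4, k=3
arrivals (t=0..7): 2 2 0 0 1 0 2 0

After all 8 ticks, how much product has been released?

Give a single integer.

Answer: 5

Derivation:
t=0: arr=2 -> substrate=0 bound=2 product=0
t=1: arr=2 -> substrate=0 bound=4 product=0
t=2: arr=0 -> substrate=0 bound=4 product=0
t=3: arr=0 -> substrate=0 bound=2 product=2
t=4: arr=1 -> substrate=0 bound=1 product=4
t=5: arr=0 -> substrate=0 bound=1 product=4
t=6: arr=2 -> substrate=0 bound=3 product=4
t=7: arr=0 -> substrate=0 bound=2 product=5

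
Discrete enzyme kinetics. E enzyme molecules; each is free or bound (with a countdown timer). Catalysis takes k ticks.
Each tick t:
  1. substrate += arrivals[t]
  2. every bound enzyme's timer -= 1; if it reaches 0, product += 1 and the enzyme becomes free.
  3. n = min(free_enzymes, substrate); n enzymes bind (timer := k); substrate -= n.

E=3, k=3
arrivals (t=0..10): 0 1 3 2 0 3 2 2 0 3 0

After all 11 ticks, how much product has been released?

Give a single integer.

t=0: arr=0 -> substrate=0 bound=0 product=0
t=1: arr=1 -> substrate=0 bound=1 product=0
t=2: arr=3 -> substrate=1 bound=3 product=0
t=3: arr=2 -> substrate=3 bound=3 product=0
t=4: arr=0 -> substrate=2 bound=3 product=1
t=5: arr=3 -> substrate=3 bound=3 product=3
t=6: arr=2 -> substrate=5 bound=3 product=3
t=7: arr=2 -> substrate=6 bound=3 product=4
t=8: arr=0 -> substrate=4 bound=3 product=6
t=9: arr=3 -> substrate=7 bound=3 product=6
t=10: arr=0 -> substrate=6 bound=3 product=7

Answer: 7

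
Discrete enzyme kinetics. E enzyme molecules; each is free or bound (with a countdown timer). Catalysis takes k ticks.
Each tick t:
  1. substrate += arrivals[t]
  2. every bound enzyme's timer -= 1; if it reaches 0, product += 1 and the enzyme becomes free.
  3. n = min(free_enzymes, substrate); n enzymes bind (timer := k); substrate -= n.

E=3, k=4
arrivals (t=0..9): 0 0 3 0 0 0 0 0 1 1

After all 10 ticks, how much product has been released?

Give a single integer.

Answer: 3

Derivation:
t=0: arr=0 -> substrate=0 bound=0 product=0
t=1: arr=0 -> substrate=0 bound=0 product=0
t=2: arr=3 -> substrate=0 bound=3 product=0
t=3: arr=0 -> substrate=0 bound=3 product=0
t=4: arr=0 -> substrate=0 bound=3 product=0
t=5: arr=0 -> substrate=0 bound=3 product=0
t=6: arr=0 -> substrate=0 bound=0 product=3
t=7: arr=0 -> substrate=0 bound=0 product=3
t=8: arr=1 -> substrate=0 bound=1 product=3
t=9: arr=1 -> substrate=0 bound=2 product=3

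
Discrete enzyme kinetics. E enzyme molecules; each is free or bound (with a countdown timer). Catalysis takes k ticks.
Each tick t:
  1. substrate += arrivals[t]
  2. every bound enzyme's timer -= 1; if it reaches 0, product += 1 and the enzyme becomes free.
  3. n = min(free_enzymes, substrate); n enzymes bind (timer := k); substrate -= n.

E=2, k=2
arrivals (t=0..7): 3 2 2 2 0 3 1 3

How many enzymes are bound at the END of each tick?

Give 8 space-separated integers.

t=0: arr=3 -> substrate=1 bound=2 product=0
t=1: arr=2 -> substrate=3 bound=2 product=0
t=2: arr=2 -> substrate=3 bound=2 product=2
t=3: arr=2 -> substrate=5 bound=2 product=2
t=4: arr=0 -> substrate=3 bound=2 product=4
t=5: arr=3 -> substrate=6 bound=2 product=4
t=6: arr=1 -> substrate=5 bound=2 product=6
t=7: arr=3 -> substrate=8 bound=2 product=6

Answer: 2 2 2 2 2 2 2 2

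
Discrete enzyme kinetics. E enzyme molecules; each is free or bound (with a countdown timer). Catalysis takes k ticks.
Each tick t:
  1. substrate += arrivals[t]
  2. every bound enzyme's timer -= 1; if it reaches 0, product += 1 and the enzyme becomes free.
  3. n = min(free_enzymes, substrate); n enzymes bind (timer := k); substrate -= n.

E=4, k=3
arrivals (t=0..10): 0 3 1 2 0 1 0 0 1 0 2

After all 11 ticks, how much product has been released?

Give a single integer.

Answer: 7

Derivation:
t=0: arr=0 -> substrate=0 bound=0 product=0
t=1: arr=3 -> substrate=0 bound=3 product=0
t=2: arr=1 -> substrate=0 bound=4 product=0
t=3: arr=2 -> substrate=2 bound=4 product=0
t=4: arr=0 -> substrate=0 bound=3 product=3
t=5: arr=1 -> substrate=0 bound=3 product=4
t=6: arr=0 -> substrate=0 bound=3 product=4
t=7: arr=0 -> substrate=0 bound=1 product=6
t=8: arr=1 -> substrate=0 bound=1 product=7
t=9: arr=0 -> substrate=0 bound=1 product=7
t=10: arr=2 -> substrate=0 bound=3 product=7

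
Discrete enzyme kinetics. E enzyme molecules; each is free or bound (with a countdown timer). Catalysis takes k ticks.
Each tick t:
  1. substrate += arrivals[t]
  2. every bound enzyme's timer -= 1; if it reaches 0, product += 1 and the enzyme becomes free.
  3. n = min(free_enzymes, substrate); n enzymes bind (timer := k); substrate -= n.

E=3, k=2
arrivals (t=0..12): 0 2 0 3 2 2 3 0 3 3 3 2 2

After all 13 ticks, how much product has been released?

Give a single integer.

t=0: arr=0 -> substrate=0 bound=0 product=0
t=1: arr=2 -> substrate=0 bound=2 product=0
t=2: arr=0 -> substrate=0 bound=2 product=0
t=3: arr=3 -> substrate=0 bound=3 product=2
t=4: arr=2 -> substrate=2 bound=3 product=2
t=5: arr=2 -> substrate=1 bound=3 product=5
t=6: arr=3 -> substrate=4 bound=3 product=5
t=7: arr=0 -> substrate=1 bound=3 product=8
t=8: arr=3 -> substrate=4 bound=3 product=8
t=9: arr=3 -> substrate=4 bound=3 product=11
t=10: arr=3 -> substrate=7 bound=3 product=11
t=11: arr=2 -> substrate=6 bound=3 product=14
t=12: arr=2 -> substrate=8 bound=3 product=14

Answer: 14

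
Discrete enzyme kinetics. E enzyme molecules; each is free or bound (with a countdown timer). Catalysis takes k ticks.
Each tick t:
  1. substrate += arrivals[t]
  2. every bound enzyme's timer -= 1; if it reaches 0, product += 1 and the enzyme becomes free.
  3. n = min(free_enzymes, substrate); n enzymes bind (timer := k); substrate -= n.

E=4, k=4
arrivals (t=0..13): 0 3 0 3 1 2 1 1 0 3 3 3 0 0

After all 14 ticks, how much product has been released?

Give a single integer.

t=0: arr=0 -> substrate=0 bound=0 product=0
t=1: arr=3 -> substrate=0 bound=3 product=0
t=2: arr=0 -> substrate=0 bound=3 product=0
t=3: arr=3 -> substrate=2 bound=4 product=0
t=4: arr=1 -> substrate=3 bound=4 product=0
t=5: arr=2 -> substrate=2 bound=4 product=3
t=6: arr=1 -> substrate=3 bound=4 product=3
t=7: arr=1 -> substrate=3 bound=4 product=4
t=8: arr=0 -> substrate=3 bound=4 product=4
t=9: arr=3 -> substrate=3 bound=4 product=7
t=10: arr=3 -> substrate=6 bound=4 product=7
t=11: arr=3 -> substrate=8 bound=4 product=8
t=12: arr=0 -> substrate=8 bound=4 product=8
t=13: arr=0 -> substrate=5 bound=4 product=11

Answer: 11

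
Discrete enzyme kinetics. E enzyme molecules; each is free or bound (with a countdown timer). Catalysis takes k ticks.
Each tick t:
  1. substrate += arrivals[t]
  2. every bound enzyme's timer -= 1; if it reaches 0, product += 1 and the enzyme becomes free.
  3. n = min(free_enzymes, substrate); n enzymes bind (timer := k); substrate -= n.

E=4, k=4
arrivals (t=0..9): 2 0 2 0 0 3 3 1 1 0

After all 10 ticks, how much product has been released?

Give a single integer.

Answer: 6

Derivation:
t=0: arr=2 -> substrate=0 bound=2 product=0
t=1: arr=0 -> substrate=0 bound=2 product=0
t=2: arr=2 -> substrate=0 bound=4 product=0
t=3: arr=0 -> substrate=0 bound=4 product=0
t=4: arr=0 -> substrate=0 bound=2 product=2
t=5: arr=3 -> substrate=1 bound=4 product=2
t=6: arr=3 -> substrate=2 bound=4 product=4
t=7: arr=1 -> substrate=3 bound=4 product=4
t=8: arr=1 -> substrate=4 bound=4 product=4
t=9: arr=0 -> substrate=2 bound=4 product=6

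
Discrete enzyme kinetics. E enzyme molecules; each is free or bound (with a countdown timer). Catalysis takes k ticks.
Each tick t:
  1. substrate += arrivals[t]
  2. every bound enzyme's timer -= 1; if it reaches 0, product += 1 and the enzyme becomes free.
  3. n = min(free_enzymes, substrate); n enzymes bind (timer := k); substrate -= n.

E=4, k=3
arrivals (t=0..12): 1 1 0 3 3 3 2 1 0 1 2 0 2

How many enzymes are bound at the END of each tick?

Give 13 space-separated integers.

Answer: 1 2 2 4 4 4 4 4 4 4 4 4 4

Derivation:
t=0: arr=1 -> substrate=0 bound=1 product=0
t=1: arr=1 -> substrate=0 bound=2 product=0
t=2: arr=0 -> substrate=0 bound=2 product=0
t=3: arr=3 -> substrate=0 bound=4 product=1
t=4: arr=3 -> substrate=2 bound=4 product=2
t=5: arr=3 -> substrate=5 bound=4 product=2
t=6: arr=2 -> substrate=4 bound=4 product=5
t=7: arr=1 -> substrate=4 bound=4 product=6
t=8: arr=0 -> substrate=4 bound=4 product=6
t=9: arr=1 -> substrate=2 bound=4 product=9
t=10: arr=2 -> substrate=3 bound=4 product=10
t=11: arr=0 -> substrate=3 bound=4 product=10
t=12: arr=2 -> substrate=2 bound=4 product=13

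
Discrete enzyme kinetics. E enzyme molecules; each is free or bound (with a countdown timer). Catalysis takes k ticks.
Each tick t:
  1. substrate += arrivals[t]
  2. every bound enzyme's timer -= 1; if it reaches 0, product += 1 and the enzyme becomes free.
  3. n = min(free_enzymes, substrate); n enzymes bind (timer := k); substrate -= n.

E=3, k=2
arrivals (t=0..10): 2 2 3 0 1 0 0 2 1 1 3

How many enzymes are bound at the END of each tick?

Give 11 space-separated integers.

t=0: arr=2 -> substrate=0 bound=2 product=0
t=1: arr=2 -> substrate=1 bound=3 product=0
t=2: arr=3 -> substrate=2 bound=3 product=2
t=3: arr=0 -> substrate=1 bound=3 product=3
t=4: arr=1 -> substrate=0 bound=3 product=5
t=5: arr=0 -> substrate=0 bound=2 product=6
t=6: arr=0 -> substrate=0 bound=0 product=8
t=7: arr=2 -> substrate=0 bound=2 product=8
t=8: arr=1 -> substrate=0 bound=3 product=8
t=9: arr=1 -> substrate=0 bound=2 product=10
t=10: arr=3 -> substrate=1 bound=3 product=11

Answer: 2 3 3 3 3 2 0 2 3 2 3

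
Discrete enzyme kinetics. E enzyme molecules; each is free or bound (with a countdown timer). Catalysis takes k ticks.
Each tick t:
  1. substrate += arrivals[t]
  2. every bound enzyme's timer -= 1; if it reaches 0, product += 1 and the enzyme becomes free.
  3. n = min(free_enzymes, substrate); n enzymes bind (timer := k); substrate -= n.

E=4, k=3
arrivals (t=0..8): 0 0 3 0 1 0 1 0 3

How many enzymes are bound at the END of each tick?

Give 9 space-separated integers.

t=0: arr=0 -> substrate=0 bound=0 product=0
t=1: arr=0 -> substrate=0 bound=0 product=0
t=2: arr=3 -> substrate=0 bound=3 product=0
t=3: arr=0 -> substrate=0 bound=3 product=0
t=4: arr=1 -> substrate=0 bound=4 product=0
t=5: arr=0 -> substrate=0 bound=1 product=3
t=6: arr=1 -> substrate=0 bound=2 product=3
t=7: arr=0 -> substrate=0 bound=1 product=4
t=8: arr=3 -> substrate=0 bound=4 product=4

Answer: 0 0 3 3 4 1 2 1 4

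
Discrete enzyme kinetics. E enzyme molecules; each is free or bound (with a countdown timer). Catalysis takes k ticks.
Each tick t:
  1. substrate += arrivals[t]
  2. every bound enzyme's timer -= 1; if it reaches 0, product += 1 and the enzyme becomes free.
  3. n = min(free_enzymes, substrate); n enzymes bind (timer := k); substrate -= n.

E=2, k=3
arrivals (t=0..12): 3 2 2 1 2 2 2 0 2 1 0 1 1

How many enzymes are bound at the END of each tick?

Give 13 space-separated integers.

Answer: 2 2 2 2 2 2 2 2 2 2 2 2 2

Derivation:
t=0: arr=3 -> substrate=1 bound=2 product=0
t=1: arr=2 -> substrate=3 bound=2 product=0
t=2: arr=2 -> substrate=5 bound=2 product=0
t=3: arr=1 -> substrate=4 bound=2 product=2
t=4: arr=2 -> substrate=6 bound=2 product=2
t=5: arr=2 -> substrate=8 bound=2 product=2
t=6: arr=2 -> substrate=8 bound=2 product=4
t=7: arr=0 -> substrate=8 bound=2 product=4
t=8: arr=2 -> substrate=10 bound=2 product=4
t=9: arr=1 -> substrate=9 bound=2 product=6
t=10: arr=0 -> substrate=9 bound=2 product=6
t=11: arr=1 -> substrate=10 bound=2 product=6
t=12: arr=1 -> substrate=9 bound=2 product=8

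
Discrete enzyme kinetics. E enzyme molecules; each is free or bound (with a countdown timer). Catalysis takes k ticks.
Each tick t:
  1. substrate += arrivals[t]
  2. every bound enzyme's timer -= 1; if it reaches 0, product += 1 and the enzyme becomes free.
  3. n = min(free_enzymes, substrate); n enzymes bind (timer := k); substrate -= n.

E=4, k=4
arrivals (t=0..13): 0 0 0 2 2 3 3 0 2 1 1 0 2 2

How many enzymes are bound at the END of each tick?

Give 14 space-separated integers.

t=0: arr=0 -> substrate=0 bound=0 product=0
t=1: arr=0 -> substrate=0 bound=0 product=0
t=2: arr=0 -> substrate=0 bound=0 product=0
t=3: arr=2 -> substrate=0 bound=2 product=0
t=4: arr=2 -> substrate=0 bound=4 product=0
t=5: arr=3 -> substrate=3 bound=4 product=0
t=6: arr=3 -> substrate=6 bound=4 product=0
t=7: arr=0 -> substrate=4 bound=4 product=2
t=8: arr=2 -> substrate=4 bound=4 product=4
t=9: arr=1 -> substrate=5 bound=4 product=4
t=10: arr=1 -> substrate=6 bound=4 product=4
t=11: arr=0 -> substrate=4 bound=4 product=6
t=12: arr=2 -> substrate=4 bound=4 product=8
t=13: arr=2 -> substrate=6 bound=4 product=8

Answer: 0 0 0 2 4 4 4 4 4 4 4 4 4 4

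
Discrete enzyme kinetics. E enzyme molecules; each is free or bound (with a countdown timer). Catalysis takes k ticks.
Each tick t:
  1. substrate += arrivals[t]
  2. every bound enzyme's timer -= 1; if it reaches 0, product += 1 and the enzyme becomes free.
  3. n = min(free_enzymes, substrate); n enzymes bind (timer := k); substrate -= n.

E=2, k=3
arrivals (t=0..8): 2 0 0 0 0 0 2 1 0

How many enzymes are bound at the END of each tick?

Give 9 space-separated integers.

t=0: arr=2 -> substrate=0 bound=2 product=0
t=1: arr=0 -> substrate=0 bound=2 product=0
t=2: arr=0 -> substrate=0 bound=2 product=0
t=3: arr=0 -> substrate=0 bound=0 product=2
t=4: arr=0 -> substrate=0 bound=0 product=2
t=5: arr=0 -> substrate=0 bound=0 product=2
t=6: arr=2 -> substrate=0 bound=2 product=2
t=7: arr=1 -> substrate=1 bound=2 product=2
t=8: arr=0 -> substrate=1 bound=2 product=2

Answer: 2 2 2 0 0 0 2 2 2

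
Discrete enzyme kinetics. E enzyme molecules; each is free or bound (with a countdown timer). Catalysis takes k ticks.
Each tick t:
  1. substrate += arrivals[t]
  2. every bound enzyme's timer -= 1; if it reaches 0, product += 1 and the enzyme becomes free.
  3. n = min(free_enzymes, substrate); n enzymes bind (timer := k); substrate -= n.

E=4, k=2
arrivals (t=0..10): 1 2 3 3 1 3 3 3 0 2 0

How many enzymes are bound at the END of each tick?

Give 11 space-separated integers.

t=0: arr=1 -> substrate=0 bound=1 product=0
t=1: arr=2 -> substrate=0 bound=3 product=0
t=2: arr=3 -> substrate=1 bound=4 product=1
t=3: arr=3 -> substrate=2 bound=4 product=3
t=4: arr=1 -> substrate=1 bound=4 product=5
t=5: arr=3 -> substrate=2 bound=4 product=7
t=6: arr=3 -> substrate=3 bound=4 product=9
t=7: arr=3 -> substrate=4 bound=4 product=11
t=8: arr=0 -> substrate=2 bound=4 product=13
t=9: arr=2 -> substrate=2 bound=4 product=15
t=10: arr=0 -> substrate=0 bound=4 product=17

Answer: 1 3 4 4 4 4 4 4 4 4 4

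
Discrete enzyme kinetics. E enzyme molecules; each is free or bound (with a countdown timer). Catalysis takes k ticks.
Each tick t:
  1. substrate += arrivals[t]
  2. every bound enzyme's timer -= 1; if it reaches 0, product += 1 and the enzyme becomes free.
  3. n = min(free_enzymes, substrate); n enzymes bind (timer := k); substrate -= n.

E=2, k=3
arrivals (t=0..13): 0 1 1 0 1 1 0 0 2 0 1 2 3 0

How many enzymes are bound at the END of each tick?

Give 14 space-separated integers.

Answer: 0 1 2 2 2 2 2 1 2 2 2 2 2 2

Derivation:
t=0: arr=0 -> substrate=0 bound=0 product=0
t=1: arr=1 -> substrate=0 bound=1 product=0
t=2: arr=1 -> substrate=0 bound=2 product=0
t=3: arr=0 -> substrate=0 bound=2 product=0
t=4: arr=1 -> substrate=0 bound=2 product=1
t=5: arr=1 -> substrate=0 bound=2 product=2
t=6: arr=0 -> substrate=0 bound=2 product=2
t=7: arr=0 -> substrate=0 bound=1 product=3
t=8: arr=2 -> substrate=0 bound=2 product=4
t=9: arr=0 -> substrate=0 bound=2 product=4
t=10: arr=1 -> substrate=1 bound=2 product=4
t=11: arr=2 -> substrate=1 bound=2 product=6
t=12: arr=3 -> substrate=4 bound=2 product=6
t=13: arr=0 -> substrate=4 bound=2 product=6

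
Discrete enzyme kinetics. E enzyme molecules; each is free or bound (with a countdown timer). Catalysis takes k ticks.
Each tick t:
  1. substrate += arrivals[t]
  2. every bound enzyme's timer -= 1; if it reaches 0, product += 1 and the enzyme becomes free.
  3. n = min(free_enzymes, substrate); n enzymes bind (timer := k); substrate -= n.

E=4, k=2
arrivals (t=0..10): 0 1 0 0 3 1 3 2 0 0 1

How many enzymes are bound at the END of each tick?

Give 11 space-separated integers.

t=0: arr=0 -> substrate=0 bound=0 product=0
t=1: arr=1 -> substrate=0 bound=1 product=0
t=2: arr=0 -> substrate=0 bound=1 product=0
t=3: arr=0 -> substrate=0 bound=0 product=1
t=4: arr=3 -> substrate=0 bound=3 product=1
t=5: arr=1 -> substrate=0 bound=4 product=1
t=6: arr=3 -> substrate=0 bound=4 product=4
t=7: arr=2 -> substrate=1 bound=4 product=5
t=8: arr=0 -> substrate=0 bound=2 product=8
t=9: arr=0 -> substrate=0 bound=1 product=9
t=10: arr=1 -> substrate=0 bound=1 product=10

Answer: 0 1 1 0 3 4 4 4 2 1 1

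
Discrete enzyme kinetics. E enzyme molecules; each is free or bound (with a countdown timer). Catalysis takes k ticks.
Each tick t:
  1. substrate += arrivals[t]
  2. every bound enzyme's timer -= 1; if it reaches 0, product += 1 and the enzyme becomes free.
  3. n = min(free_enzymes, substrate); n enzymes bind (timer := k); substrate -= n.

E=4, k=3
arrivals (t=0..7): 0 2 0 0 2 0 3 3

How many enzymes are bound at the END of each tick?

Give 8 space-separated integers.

t=0: arr=0 -> substrate=0 bound=0 product=0
t=1: arr=2 -> substrate=0 bound=2 product=0
t=2: arr=0 -> substrate=0 bound=2 product=0
t=3: arr=0 -> substrate=0 bound=2 product=0
t=4: arr=2 -> substrate=0 bound=2 product=2
t=5: arr=0 -> substrate=0 bound=2 product=2
t=6: arr=3 -> substrate=1 bound=4 product=2
t=7: arr=3 -> substrate=2 bound=4 product=4

Answer: 0 2 2 2 2 2 4 4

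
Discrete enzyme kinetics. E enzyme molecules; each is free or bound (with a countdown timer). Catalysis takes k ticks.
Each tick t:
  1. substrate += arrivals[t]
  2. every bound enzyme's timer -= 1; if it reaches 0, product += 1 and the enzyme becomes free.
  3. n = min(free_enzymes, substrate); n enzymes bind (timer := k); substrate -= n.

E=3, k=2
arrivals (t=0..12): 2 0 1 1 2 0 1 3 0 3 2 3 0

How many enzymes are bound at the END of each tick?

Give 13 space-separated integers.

Answer: 2 2 1 2 3 2 1 3 3 3 3 3 3

Derivation:
t=0: arr=2 -> substrate=0 bound=2 product=0
t=1: arr=0 -> substrate=0 bound=2 product=0
t=2: arr=1 -> substrate=0 bound=1 product=2
t=3: arr=1 -> substrate=0 bound=2 product=2
t=4: arr=2 -> substrate=0 bound=3 product=3
t=5: arr=0 -> substrate=0 bound=2 product=4
t=6: arr=1 -> substrate=0 bound=1 product=6
t=7: arr=3 -> substrate=1 bound=3 product=6
t=8: arr=0 -> substrate=0 bound=3 product=7
t=9: arr=3 -> substrate=1 bound=3 product=9
t=10: arr=2 -> substrate=2 bound=3 product=10
t=11: arr=3 -> substrate=3 bound=3 product=12
t=12: arr=0 -> substrate=2 bound=3 product=13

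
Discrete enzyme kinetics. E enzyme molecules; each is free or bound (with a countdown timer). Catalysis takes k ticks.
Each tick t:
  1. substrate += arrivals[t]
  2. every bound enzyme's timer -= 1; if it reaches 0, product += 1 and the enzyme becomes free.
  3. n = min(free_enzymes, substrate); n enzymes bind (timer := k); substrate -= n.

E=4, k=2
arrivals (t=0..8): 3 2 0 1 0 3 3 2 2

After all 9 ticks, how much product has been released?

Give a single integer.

t=0: arr=3 -> substrate=0 bound=3 product=0
t=1: arr=2 -> substrate=1 bound=4 product=0
t=2: arr=0 -> substrate=0 bound=2 product=3
t=3: arr=1 -> substrate=0 bound=2 product=4
t=4: arr=0 -> substrate=0 bound=1 product=5
t=5: arr=3 -> substrate=0 bound=3 product=6
t=6: arr=3 -> substrate=2 bound=4 product=6
t=7: arr=2 -> substrate=1 bound=4 product=9
t=8: arr=2 -> substrate=2 bound=4 product=10

Answer: 10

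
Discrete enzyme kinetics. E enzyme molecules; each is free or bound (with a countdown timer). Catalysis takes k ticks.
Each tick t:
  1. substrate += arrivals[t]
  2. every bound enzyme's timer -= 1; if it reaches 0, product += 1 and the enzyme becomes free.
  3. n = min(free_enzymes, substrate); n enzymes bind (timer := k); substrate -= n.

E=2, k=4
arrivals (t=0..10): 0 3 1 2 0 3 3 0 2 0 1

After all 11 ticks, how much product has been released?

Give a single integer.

Answer: 4

Derivation:
t=0: arr=0 -> substrate=0 bound=0 product=0
t=1: arr=3 -> substrate=1 bound=2 product=0
t=2: arr=1 -> substrate=2 bound=2 product=0
t=3: arr=2 -> substrate=4 bound=2 product=0
t=4: arr=0 -> substrate=4 bound=2 product=0
t=5: arr=3 -> substrate=5 bound=2 product=2
t=6: arr=3 -> substrate=8 bound=2 product=2
t=7: arr=0 -> substrate=8 bound=2 product=2
t=8: arr=2 -> substrate=10 bound=2 product=2
t=9: arr=0 -> substrate=8 bound=2 product=4
t=10: arr=1 -> substrate=9 bound=2 product=4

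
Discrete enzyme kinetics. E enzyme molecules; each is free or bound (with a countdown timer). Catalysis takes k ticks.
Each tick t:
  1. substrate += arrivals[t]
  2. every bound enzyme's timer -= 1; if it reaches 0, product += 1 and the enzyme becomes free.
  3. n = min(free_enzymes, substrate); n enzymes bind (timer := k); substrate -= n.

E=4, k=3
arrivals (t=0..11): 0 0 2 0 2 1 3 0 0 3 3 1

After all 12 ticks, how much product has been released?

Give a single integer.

t=0: arr=0 -> substrate=0 bound=0 product=0
t=1: arr=0 -> substrate=0 bound=0 product=0
t=2: arr=2 -> substrate=0 bound=2 product=0
t=3: arr=0 -> substrate=0 bound=2 product=0
t=4: arr=2 -> substrate=0 bound=4 product=0
t=5: arr=1 -> substrate=0 bound=3 product=2
t=6: arr=3 -> substrate=2 bound=4 product=2
t=7: arr=0 -> substrate=0 bound=4 product=4
t=8: arr=0 -> substrate=0 bound=3 product=5
t=9: arr=3 -> substrate=1 bound=4 product=6
t=10: arr=3 -> substrate=2 bound=4 product=8
t=11: arr=1 -> substrate=3 bound=4 product=8

Answer: 8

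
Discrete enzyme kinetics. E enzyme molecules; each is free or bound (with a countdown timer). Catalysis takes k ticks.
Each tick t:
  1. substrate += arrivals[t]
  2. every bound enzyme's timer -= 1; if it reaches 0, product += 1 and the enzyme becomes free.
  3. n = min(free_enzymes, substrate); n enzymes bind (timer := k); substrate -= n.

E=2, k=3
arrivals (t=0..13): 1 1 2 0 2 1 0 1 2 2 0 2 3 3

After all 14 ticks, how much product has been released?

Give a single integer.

t=0: arr=1 -> substrate=0 bound=1 product=0
t=1: arr=1 -> substrate=0 bound=2 product=0
t=2: arr=2 -> substrate=2 bound=2 product=0
t=3: arr=0 -> substrate=1 bound=2 product=1
t=4: arr=2 -> substrate=2 bound=2 product=2
t=5: arr=1 -> substrate=3 bound=2 product=2
t=6: arr=0 -> substrate=2 bound=2 product=3
t=7: arr=1 -> substrate=2 bound=2 product=4
t=8: arr=2 -> substrate=4 bound=2 product=4
t=9: arr=2 -> substrate=5 bound=2 product=5
t=10: arr=0 -> substrate=4 bound=2 product=6
t=11: arr=2 -> substrate=6 bound=2 product=6
t=12: arr=3 -> substrate=8 bound=2 product=7
t=13: arr=3 -> substrate=10 bound=2 product=8

Answer: 8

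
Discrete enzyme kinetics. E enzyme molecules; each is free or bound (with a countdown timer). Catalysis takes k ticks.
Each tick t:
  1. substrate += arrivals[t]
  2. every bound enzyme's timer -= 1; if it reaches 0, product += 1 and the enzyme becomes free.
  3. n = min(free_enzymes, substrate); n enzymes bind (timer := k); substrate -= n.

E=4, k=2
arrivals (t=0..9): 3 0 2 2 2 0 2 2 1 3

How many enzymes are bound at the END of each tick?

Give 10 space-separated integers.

Answer: 3 3 2 4 4 2 2 4 3 4

Derivation:
t=0: arr=3 -> substrate=0 bound=3 product=0
t=1: arr=0 -> substrate=0 bound=3 product=0
t=2: arr=2 -> substrate=0 bound=2 product=3
t=3: arr=2 -> substrate=0 bound=4 product=3
t=4: arr=2 -> substrate=0 bound=4 product=5
t=5: arr=0 -> substrate=0 bound=2 product=7
t=6: arr=2 -> substrate=0 bound=2 product=9
t=7: arr=2 -> substrate=0 bound=4 product=9
t=8: arr=1 -> substrate=0 bound=3 product=11
t=9: arr=3 -> substrate=0 bound=4 product=13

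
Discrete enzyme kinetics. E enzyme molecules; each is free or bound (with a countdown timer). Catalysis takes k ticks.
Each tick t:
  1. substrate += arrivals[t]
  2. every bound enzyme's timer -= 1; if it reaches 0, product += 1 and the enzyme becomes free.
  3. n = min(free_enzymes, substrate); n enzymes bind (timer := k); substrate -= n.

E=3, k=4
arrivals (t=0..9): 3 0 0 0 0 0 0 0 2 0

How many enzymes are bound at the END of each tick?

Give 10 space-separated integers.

Answer: 3 3 3 3 0 0 0 0 2 2

Derivation:
t=0: arr=3 -> substrate=0 bound=3 product=0
t=1: arr=0 -> substrate=0 bound=3 product=0
t=2: arr=0 -> substrate=0 bound=3 product=0
t=3: arr=0 -> substrate=0 bound=3 product=0
t=4: arr=0 -> substrate=0 bound=0 product=3
t=5: arr=0 -> substrate=0 bound=0 product=3
t=6: arr=0 -> substrate=0 bound=0 product=3
t=7: arr=0 -> substrate=0 bound=0 product=3
t=8: arr=2 -> substrate=0 bound=2 product=3
t=9: arr=0 -> substrate=0 bound=2 product=3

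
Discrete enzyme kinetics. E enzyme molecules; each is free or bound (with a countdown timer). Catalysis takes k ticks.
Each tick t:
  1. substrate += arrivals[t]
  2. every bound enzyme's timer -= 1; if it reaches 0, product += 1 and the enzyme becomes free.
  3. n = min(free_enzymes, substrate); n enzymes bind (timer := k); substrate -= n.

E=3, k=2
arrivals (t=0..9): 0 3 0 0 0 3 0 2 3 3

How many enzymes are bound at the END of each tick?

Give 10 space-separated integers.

Answer: 0 3 3 0 0 3 3 2 3 3

Derivation:
t=0: arr=0 -> substrate=0 bound=0 product=0
t=1: arr=3 -> substrate=0 bound=3 product=0
t=2: arr=0 -> substrate=0 bound=3 product=0
t=3: arr=0 -> substrate=0 bound=0 product=3
t=4: arr=0 -> substrate=0 bound=0 product=3
t=5: arr=3 -> substrate=0 bound=3 product=3
t=6: arr=0 -> substrate=0 bound=3 product=3
t=7: arr=2 -> substrate=0 bound=2 product=6
t=8: arr=3 -> substrate=2 bound=3 product=6
t=9: arr=3 -> substrate=3 bound=3 product=8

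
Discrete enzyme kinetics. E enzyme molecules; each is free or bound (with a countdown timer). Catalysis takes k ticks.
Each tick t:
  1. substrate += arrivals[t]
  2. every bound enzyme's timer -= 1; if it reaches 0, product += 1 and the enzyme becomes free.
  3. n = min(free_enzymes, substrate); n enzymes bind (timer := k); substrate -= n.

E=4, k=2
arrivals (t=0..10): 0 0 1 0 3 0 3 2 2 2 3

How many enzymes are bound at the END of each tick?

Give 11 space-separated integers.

t=0: arr=0 -> substrate=0 bound=0 product=0
t=1: arr=0 -> substrate=0 bound=0 product=0
t=2: arr=1 -> substrate=0 bound=1 product=0
t=3: arr=0 -> substrate=0 bound=1 product=0
t=4: arr=3 -> substrate=0 bound=3 product=1
t=5: arr=0 -> substrate=0 bound=3 product=1
t=6: arr=3 -> substrate=0 bound=3 product=4
t=7: arr=2 -> substrate=1 bound=4 product=4
t=8: arr=2 -> substrate=0 bound=4 product=7
t=9: arr=2 -> substrate=1 bound=4 product=8
t=10: arr=3 -> substrate=1 bound=4 product=11

Answer: 0 0 1 1 3 3 3 4 4 4 4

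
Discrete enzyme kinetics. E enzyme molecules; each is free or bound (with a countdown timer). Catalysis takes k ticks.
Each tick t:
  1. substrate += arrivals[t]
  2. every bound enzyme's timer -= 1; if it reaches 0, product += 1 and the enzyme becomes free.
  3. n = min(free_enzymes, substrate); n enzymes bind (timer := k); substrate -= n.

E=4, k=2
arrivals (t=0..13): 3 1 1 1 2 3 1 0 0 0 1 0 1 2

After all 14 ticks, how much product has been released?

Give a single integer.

t=0: arr=3 -> substrate=0 bound=3 product=0
t=1: arr=1 -> substrate=0 bound=4 product=0
t=2: arr=1 -> substrate=0 bound=2 product=3
t=3: arr=1 -> substrate=0 bound=2 product=4
t=4: arr=2 -> substrate=0 bound=3 product=5
t=5: arr=3 -> substrate=1 bound=4 product=6
t=6: arr=1 -> substrate=0 bound=4 product=8
t=7: arr=0 -> substrate=0 bound=2 product=10
t=8: arr=0 -> substrate=0 bound=0 product=12
t=9: arr=0 -> substrate=0 bound=0 product=12
t=10: arr=1 -> substrate=0 bound=1 product=12
t=11: arr=0 -> substrate=0 bound=1 product=12
t=12: arr=1 -> substrate=0 bound=1 product=13
t=13: arr=2 -> substrate=0 bound=3 product=13

Answer: 13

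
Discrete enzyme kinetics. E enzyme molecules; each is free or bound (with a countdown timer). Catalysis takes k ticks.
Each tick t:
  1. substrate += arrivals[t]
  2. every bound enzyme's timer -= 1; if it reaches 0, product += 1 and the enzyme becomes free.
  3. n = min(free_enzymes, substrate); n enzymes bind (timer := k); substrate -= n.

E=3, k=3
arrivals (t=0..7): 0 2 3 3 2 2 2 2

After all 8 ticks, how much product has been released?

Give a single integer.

Answer: 5

Derivation:
t=0: arr=0 -> substrate=0 bound=0 product=0
t=1: arr=2 -> substrate=0 bound=2 product=0
t=2: arr=3 -> substrate=2 bound=3 product=0
t=3: arr=3 -> substrate=5 bound=3 product=0
t=4: arr=2 -> substrate=5 bound=3 product=2
t=5: arr=2 -> substrate=6 bound=3 product=3
t=6: arr=2 -> substrate=8 bound=3 product=3
t=7: arr=2 -> substrate=8 bound=3 product=5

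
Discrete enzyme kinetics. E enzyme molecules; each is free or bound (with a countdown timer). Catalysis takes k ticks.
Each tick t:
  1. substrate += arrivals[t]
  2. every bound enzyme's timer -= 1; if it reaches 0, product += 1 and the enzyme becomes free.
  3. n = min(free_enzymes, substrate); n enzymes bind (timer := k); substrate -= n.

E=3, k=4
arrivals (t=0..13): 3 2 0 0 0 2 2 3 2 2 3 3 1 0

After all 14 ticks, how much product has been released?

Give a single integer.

t=0: arr=3 -> substrate=0 bound=3 product=0
t=1: arr=2 -> substrate=2 bound=3 product=0
t=2: arr=0 -> substrate=2 bound=3 product=0
t=3: arr=0 -> substrate=2 bound=3 product=0
t=4: arr=0 -> substrate=0 bound=2 product=3
t=5: arr=2 -> substrate=1 bound=3 product=3
t=6: arr=2 -> substrate=3 bound=3 product=3
t=7: arr=3 -> substrate=6 bound=3 product=3
t=8: arr=2 -> substrate=6 bound=3 product=5
t=9: arr=2 -> substrate=7 bound=3 product=6
t=10: arr=3 -> substrate=10 bound=3 product=6
t=11: arr=3 -> substrate=13 bound=3 product=6
t=12: arr=1 -> substrate=12 bound=3 product=8
t=13: arr=0 -> substrate=11 bound=3 product=9

Answer: 9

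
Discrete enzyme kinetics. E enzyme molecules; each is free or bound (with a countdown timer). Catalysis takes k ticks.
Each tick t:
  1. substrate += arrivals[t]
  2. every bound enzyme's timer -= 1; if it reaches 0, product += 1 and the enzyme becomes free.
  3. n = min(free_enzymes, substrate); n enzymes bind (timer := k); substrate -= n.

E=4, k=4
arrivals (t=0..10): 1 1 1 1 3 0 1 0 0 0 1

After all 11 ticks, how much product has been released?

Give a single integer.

Answer: 7

Derivation:
t=0: arr=1 -> substrate=0 bound=1 product=0
t=1: arr=1 -> substrate=0 bound=2 product=0
t=2: arr=1 -> substrate=0 bound=3 product=0
t=3: arr=1 -> substrate=0 bound=4 product=0
t=4: arr=3 -> substrate=2 bound=4 product=1
t=5: arr=0 -> substrate=1 bound=4 product=2
t=6: arr=1 -> substrate=1 bound=4 product=3
t=7: arr=0 -> substrate=0 bound=4 product=4
t=8: arr=0 -> substrate=0 bound=3 product=5
t=9: arr=0 -> substrate=0 bound=2 product=6
t=10: arr=1 -> substrate=0 bound=2 product=7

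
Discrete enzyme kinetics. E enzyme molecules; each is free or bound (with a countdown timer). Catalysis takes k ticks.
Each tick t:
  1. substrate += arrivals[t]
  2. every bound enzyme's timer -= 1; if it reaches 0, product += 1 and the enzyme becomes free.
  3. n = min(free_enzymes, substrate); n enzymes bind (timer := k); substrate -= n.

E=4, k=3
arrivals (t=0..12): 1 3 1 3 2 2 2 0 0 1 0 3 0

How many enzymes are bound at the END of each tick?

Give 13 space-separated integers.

t=0: arr=1 -> substrate=0 bound=1 product=0
t=1: arr=3 -> substrate=0 bound=4 product=0
t=2: arr=1 -> substrate=1 bound=4 product=0
t=3: arr=3 -> substrate=3 bound=4 product=1
t=4: arr=2 -> substrate=2 bound=4 product=4
t=5: arr=2 -> substrate=4 bound=4 product=4
t=6: arr=2 -> substrate=5 bound=4 product=5
t=7: arr=0 -> substrate=2 bound=4 product=8
t=8: arr=0 -> substrate=2 bound=4 product=8
t=9: arr=1 -> substrate=2 bound=4 product=9
t=10: arr=0 -> substrate=0 bound=3 product=12
t=11: arr=3 -> substrate=2 bound=4 product=12
t=12: arr=0 -> substrate=1 bound=4 product=13

Answer: 1 4 4 4 4 4 4 4 4 4 3 4 4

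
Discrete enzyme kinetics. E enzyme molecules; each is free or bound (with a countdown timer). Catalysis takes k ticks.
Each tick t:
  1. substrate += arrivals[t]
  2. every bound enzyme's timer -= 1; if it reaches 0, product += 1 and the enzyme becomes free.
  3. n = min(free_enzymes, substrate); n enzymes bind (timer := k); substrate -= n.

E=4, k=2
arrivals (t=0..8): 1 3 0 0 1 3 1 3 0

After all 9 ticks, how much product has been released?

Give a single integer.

Answer: 9

Derivation:
t=0: arr=1 -> substrate=0 bound=1 product=0
t=1: arr=3 -> substrate=0 bound=4 product=0
t=2: arr=0 -> substrate=0 bound=3 product=1
t=3: arr=0 -> substrate=0 bound=0 product=4
t=4: arr=1 -> substrate=0 bound=1 product=4
t=5: arr=3 -> substrate=0 bound=4 product=4
t=6: arr=1 -> substrate=0 bound=4 product=5
t=7: arr=3 -> substrate=0 bound=4 product=8
t=8: arr=0 -> substrate=0 bound=3 product=9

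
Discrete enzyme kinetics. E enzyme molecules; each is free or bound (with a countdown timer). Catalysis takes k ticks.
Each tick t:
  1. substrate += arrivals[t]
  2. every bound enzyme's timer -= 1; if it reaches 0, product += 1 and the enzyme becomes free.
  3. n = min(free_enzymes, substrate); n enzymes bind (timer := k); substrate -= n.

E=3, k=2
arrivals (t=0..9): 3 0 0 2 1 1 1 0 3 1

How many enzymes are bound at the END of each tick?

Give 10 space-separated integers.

Answer: 3 3 0 2 3 2 2 1 3 3

Derivation:
t=0: arr=3 -> substrate=0 bound=3 product=0
t=1: arr=0 -> substrate=0 bound=3 product=0
t=2: arr=0 -> substrate=0 bound=0 product=3
t=3: arr=2 -> substrate=0 bound=2 product=3
t=4: arr=1 -> substrate=0 bound=3 product=3
t=5: arr=1 -> substrate=0 bound=2 product=5
t=6: arr=1 -> substrate=0 bound=2 product=6
t=7: arr=0 -> substrate=0 bound=1 product=7
t=8: arr=3 -> substrate=0 bound=3 product=8
t=9: arr=1 -> substrate=1 bound=3 product=8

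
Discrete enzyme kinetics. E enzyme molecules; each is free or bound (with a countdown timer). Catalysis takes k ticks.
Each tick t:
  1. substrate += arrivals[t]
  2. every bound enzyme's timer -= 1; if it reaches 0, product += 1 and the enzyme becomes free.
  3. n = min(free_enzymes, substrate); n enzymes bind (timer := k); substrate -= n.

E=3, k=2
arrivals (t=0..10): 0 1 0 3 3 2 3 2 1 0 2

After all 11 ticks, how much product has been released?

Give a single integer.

t=0: arr=0 -> substrate=0 bound=0 product=0
t=1: arr=1 -> substrate=0 bound=1 product=0
t=2: arr=0 -> substrate=0 bound=1 product=0
t=3: arr=3 -> substrate=0 bound=3 product=1
t=4: arr=3 -> substrate=3 bound=3 product=1
t=5: arr=2 -> substrate=2 bound=3 product=4
t=6: arr=3 -> substrate=5 bound=3 product=4
t=7: arr=2 -> substrate=4 bound=3 product=7
t=8: arr=1 -> substrate=5 bound=3 product=7
t=9: arr=0 -> substrate=2 bound=3 product=10
t=10: arr=2 -> substrate=4 bound=3 product=10

Answer: 10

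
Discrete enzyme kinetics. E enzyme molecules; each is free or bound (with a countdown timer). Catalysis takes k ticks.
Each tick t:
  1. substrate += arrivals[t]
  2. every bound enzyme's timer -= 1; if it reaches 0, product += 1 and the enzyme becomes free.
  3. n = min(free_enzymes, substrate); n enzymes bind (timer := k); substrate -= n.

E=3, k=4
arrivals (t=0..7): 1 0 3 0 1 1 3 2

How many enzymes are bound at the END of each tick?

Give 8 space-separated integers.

t=0: arr=1 -> substrate=0 bound=1 product=0
t=1: arr=0 -> substrate=0 bound=1 product=0
t=2: arr=3 -> substrate=1 bound=3 product=0
t=3: arr=0 -> substrate=1 bound=3 product=0
t=4: arr=1 -> substrate=1 bound=3 product=1
t=5: arr=1 -> substrate=2 bound=3 product=1
t=6: arr=3 -> substrate=3 bound=3 product=3
t=7: arr=2 -> substrate=5 bound=3 product=3

Answer: 1 1 3 3 3 3 3 3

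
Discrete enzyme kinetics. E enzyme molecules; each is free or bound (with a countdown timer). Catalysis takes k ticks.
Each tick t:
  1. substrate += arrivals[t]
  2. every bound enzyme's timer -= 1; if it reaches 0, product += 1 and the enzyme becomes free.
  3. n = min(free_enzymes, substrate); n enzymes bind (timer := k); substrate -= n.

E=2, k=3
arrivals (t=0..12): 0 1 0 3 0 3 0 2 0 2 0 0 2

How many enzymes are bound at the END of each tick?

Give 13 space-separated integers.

t=0: arr=0 -> substrate=0 bound=0 product=0
t=1: arr=1 -> substrate=0 bound=1 product=0
t=2: arr=0 -> substrate=0 bound=1 product=0
t=3: arr=3 -> substrate=2 bound=2 product=0
t=4: arr=0 -> substrate=1 bound=2 product=1
t=5: arr=3 -> substrate=4 bound=2 product=1
t=6: arr=0 -> substrate=3 bound=2 product=2
t=7: arr=2 -> substrate=4 bound=2 product=3
t=8: arr=0 -> substrate=4 bound=2 product=3
t=9: arr=2 -> substrate=5 bound=2 product=4
t=10: arr=0 -> substrate=4 bound=2 product=5
t=11: arr=0 -> substrate=4 bound=2 product=5
t=12: arr=2 -> substrate=5 bound=2 product=6

Answer: 0 1 1 2 2 2 2 2 2 2 2 2 2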